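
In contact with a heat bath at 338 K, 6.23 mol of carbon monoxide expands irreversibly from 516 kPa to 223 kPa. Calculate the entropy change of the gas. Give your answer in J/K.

Entropy is a state function, so ΔS_gas depends only on the end states.
For an isothermal ideal gas ΔS_gas = nR ln(P₁/P₂) = 6.23 × 8.314 × ln(516/223) = 43.5 J/K.

ΔS_gas = 43.5 J/K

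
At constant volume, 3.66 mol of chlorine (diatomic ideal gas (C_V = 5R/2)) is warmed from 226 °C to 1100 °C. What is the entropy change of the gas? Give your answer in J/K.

In kelvin: T₁ = 499.15 K, T₂ = 1373.15 K. At constant volume, ΔS = nC_V ln(T₂/T₁) with C_V = 5R/2 = 20.79 J mol⁻¹ K⁻¹.
ΔS = 3.66 × 20.79 × ln(1373.15/499.15) = 77 J/K.

ΔS = 77 J/K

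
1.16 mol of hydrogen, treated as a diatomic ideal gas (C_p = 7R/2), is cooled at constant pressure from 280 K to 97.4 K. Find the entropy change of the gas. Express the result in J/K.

ΔS = -35.6 J/K

At constant pressure, ΔS = nC_p ln(T₂/T₁) with C_p = 7R/2 = 29.1 J mol⁻¹ K⁻¹.
ΔS = 1.16 × 29.1 × ln(97.4/280) = -35.6 J/K.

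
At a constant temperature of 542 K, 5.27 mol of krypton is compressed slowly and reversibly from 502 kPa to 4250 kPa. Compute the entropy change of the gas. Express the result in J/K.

ΔS_gas = -93.6 J/K

For an isothermal ideal gas ΔS_gas = nR ln(P₁/P₂) = 5.27 × 8.314 × ln(502/4250) = -93.6 J/K.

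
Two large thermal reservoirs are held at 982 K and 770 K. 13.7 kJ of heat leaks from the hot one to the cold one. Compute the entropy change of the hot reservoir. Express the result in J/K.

The hot reservoir loses heat Q, so ΔS_hot = −Q/T_H = −13700/982 = -14 J/K.

ΔS_hot = -14 J/K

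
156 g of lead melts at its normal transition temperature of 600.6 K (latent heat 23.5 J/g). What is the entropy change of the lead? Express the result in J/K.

ΔS = 6.1 J/K

Heat absorbed by the substance: Q = mL = 156 × 23.5 = 3666 J.
At constant T, ΔS = Q_rev/T = 3666 / 600.6 = 6.1 J/K.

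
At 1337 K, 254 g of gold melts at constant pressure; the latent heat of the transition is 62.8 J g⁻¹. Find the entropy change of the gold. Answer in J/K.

ΔS = 11.9 J/K

Heat absorbed by the substance: Q = mL = 254 × 62.8 = 15951.2 J.
At constant T, ΔS = Q_rev/T = 15951.2 / 1337 = 11.9 J/K.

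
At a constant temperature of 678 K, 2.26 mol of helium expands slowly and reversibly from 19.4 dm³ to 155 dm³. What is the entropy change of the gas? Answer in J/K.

For an isothermal ideal gas ΔS_gas = nR ln(V₂/V₁) = 2.26 × 8.314 × ln(155/19.4) = 39 J/K.

ΔS_gas = 39 J/K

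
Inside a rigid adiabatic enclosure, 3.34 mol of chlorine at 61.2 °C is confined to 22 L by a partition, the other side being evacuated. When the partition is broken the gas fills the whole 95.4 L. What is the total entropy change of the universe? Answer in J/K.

ΔS_universe = 40.7 J/K

No heat is exchanged and no work is done, so the ideal-gas temperature stays constant.
Entropy is a state function; using a reversible isothermal path, ΔS_gas = nR ln(V₂/V₁) = 3.34 × 8.314 × ln(95.4/22) = 40.7 J/K.
The insulated surroundings exchange no heat, so ΔS_surr = 0 and ΔS_universe = ΔS_gas.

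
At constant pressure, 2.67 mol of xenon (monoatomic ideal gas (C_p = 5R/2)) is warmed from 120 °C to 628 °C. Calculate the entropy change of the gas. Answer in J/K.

ΔS = 46 J/K

In kelvin: T₁ = 393.15 K, T₂ = 901.15 K. At constant pressure, ΔS = nC_p ln(T₂/T₁) with C_p = 5R/2 = 20.79 J mol⁻¹ K⁻¹.
ΔS = 2.67 × 20.79 × ln(901.15/393.15) = 46 J/K.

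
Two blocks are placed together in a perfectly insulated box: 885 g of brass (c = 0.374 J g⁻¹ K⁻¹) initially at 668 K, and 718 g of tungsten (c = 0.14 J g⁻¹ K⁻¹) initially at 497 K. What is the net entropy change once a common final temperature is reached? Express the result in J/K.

ΔS_total = 3.19 J/K

Energy balance: T_f = (m₁c₁T₁ + m₂c₂T₂)/(m₁c₁ + m₂c₂) = 628.17 K.
ΔS₁ = m₁c₁ ln(T_f/T₁) = 330.99 × ln(628.17/668) = -20.35 J/K.
ΔS₂ = m₂c₂ ln(T_f/T₂) = 100.52 × ln(628.17/497) = 23.54 J/K.
ΔS_total = -20.35 + 23.54 = 3.19 J/K.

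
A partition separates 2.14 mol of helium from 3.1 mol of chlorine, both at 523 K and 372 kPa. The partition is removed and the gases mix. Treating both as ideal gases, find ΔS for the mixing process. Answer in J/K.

ΔS_mix = 29.5 J/K

Mole fractions: x_A = 2.14/5.24 = 0.408, x_B = 0.592.
ΔS_mix = −R(n_A ln x_A + n_B ln x_B) = −8.314 × (2.14 ln 0.408 + 3.1 ln 0.592) = 29.5 J/K.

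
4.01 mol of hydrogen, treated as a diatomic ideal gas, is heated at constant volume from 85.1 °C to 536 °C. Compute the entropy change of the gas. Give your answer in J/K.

In kelvin: T₁ = 358.25 K, T₂ = 809.15 K. At constant volume, ΔS = nC_V ln(T₂/T₁) with C_V = 5R/2 = 20.79 J mol⁻¹ K⁻¹.
ΔS = 4.01 × 20.79 × ln(809.15/358.25) = 67.9 J/K.

ΔS = 67.9 J/K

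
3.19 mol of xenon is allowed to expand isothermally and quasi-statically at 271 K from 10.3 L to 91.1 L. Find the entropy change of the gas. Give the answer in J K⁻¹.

For an isothermal ideal gas ΔS_gas = nR ln(V₂/V₁) = 3.19 × 8.314 × ln(91.1/10.3) = 57.8 J/K.

ΔS_gas = 57.8 J/K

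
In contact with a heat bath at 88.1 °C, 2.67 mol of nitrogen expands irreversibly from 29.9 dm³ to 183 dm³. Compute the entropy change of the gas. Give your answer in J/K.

ΔS_gas = 40.2 J/K

Entropy is a state function, so ΔS_gas depends only on the end states.
For an isothermal ideal gas ΔS_gas = nR ln(V₂/V₁) = 2.67 × 8.314 × ln(183/29.9) = 40.2 J/K.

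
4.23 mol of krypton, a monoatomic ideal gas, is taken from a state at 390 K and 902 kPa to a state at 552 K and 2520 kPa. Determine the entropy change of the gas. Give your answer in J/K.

ΔS = -5.59 J/K

ΔS = nC_p ln(T₂/T₁) − nR ln(P₂/P₁), with C_p = 5R/2 = 20.79 J mol⁻¹ K⁻¹ for a monoatomic ideal gas.
ΔS = 4.23 × [20.79 × ln(552/390) − 8.314 × ln(2520/902)] = -5.59 J/K.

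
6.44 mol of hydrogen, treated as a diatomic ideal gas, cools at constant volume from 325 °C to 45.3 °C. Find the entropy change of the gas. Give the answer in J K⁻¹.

In kelvin: T₁ = 598.15 K, T₂ = 318.45 K. At constant volume, ΔS = nC_V ln(T₂/T₁) with C_V = 5R/2 = 20.79 J mol⁻¹ K⁻¹.
ΔS = 6.44 × 20.79 × ln(318.45/598.15) = -84.4 J/K.

ΔS = -84.4 J/K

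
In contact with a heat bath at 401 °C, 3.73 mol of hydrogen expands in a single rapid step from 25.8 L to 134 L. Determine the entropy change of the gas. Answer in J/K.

ΔS_gas = 51.1 J/K

Entropy is a state function, so ΔS_gas depends only on the end states.
For an isothermal ideal gas ΔS_gas = nR ln(V₂/V₁) = 3.73 × 8.314 × ln(134/25.8) = 51.1 J/K.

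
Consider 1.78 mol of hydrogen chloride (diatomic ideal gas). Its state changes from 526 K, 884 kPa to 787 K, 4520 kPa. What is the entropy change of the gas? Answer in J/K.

ΔS = nC_p ln(T₂/T₁) − nR ln(P₂/P₁), with C_p = 7R/2 = 29.1 J mol⁻¹ K⁻¹ for a diatomic ideal gas.
ΔS = 1.78 × [29.1 × ln(787/526) − 8.314 × ln(4520/884)] = -3.28 J/K.

ΔS = -3.28 J/K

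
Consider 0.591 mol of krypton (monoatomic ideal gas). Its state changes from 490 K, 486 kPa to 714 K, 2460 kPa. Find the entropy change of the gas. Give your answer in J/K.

ΔS = -3.34 J/K

ΔS = nC_p ln(T₂/T₁) − nR ln(P₂/P₁), with C_p = 5R/2 = 20.79 J mol⁻¹ K⁻¹ for a monoatomic ideal gas.
ΔS = 0.591 × [20.79 × ln(714/490) − 8.314 × ln(2460/486)] = -3.34 J/K.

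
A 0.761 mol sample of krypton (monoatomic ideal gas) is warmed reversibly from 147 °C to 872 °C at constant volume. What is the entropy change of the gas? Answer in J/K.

In kelvin: T₁ = 420.15 K, T₂ = 1145.15 K. At constant volume, ΔS = nC_V ln(T₂/T₁) with C_V = 3R/2 = 12.47 J mol⁻¹ K⁻¹.
ΔS = 0.761 × 12.47 × ln(1145.15/420.15) = 9.52 J/K.

ΔS = 9.52 J/K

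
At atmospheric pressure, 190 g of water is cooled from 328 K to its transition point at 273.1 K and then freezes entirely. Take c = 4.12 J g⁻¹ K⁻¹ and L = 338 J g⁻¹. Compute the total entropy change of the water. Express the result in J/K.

Cooling step: ΔS₁ = m c ln(T_tr/T_i) = 190 × 4.12 × ln(273.1/328) = -143.4 J/K.
Phase change: ΔS₂ = −mL/T_tr = −190 × 338 / 273.1 = -235.2 J/K.
ΔS_total = (-143.4) + (-235.2) = -379 J/K.

ΔS = -379 J/K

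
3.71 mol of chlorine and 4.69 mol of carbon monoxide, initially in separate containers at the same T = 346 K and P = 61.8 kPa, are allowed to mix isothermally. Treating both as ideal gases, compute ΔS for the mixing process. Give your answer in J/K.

ΔS_mix = 47.9 J/K

Mole fractions: x_A = 3.71/8.4 = 0.442, x_B = 0.558.
ΔS_mix = −R(n_A ln x_A + n_B ln x_B) = −8.314 × (3.71 ln 0.442 + 4.69 ln 0.558) = 47.9 J/K.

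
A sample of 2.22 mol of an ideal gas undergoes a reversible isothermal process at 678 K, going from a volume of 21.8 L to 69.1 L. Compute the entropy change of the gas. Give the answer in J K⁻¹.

For an isothermal ideal gas ΔS_gas = nR ln(V₂/V₁) = 2.22 × 8.314 × ln(69.1/21.8) = 21.3 J/K.

ΔS_gas = 21.3 J/K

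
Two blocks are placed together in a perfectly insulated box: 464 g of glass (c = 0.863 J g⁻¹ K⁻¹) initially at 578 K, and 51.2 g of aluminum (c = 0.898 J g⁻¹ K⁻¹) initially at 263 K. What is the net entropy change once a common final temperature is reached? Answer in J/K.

ΔS_total = 10.4 J/K

Energy balance: T_f = (m₁c₁T₁ + m₂c₂T₂)/(m₁c₁ + m₂c₂) = 545.56 K.
ΔS₁ = m₁c₁ ln(T_f/T₁) = 400.432 × ln(545.56/578) = -23.13 J/K.
ΔS₂ = m₂c₂ ln(T_f/T₂) = 45.9776 × ln(545.56/263) = 33.55 J/K.
ΔS_total = -23.13 + 33.55 = 10.4 J/K.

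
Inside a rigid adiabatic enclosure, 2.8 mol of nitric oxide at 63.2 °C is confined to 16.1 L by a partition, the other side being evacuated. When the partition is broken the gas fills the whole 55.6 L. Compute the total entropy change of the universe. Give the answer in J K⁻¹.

ΔS_universe = 28.9 J/K

For an ideal gas in free expansion Q = 0 and W = 0, so T is unchanged.
Entropy is a state function; using a reversible isothermal path, ΔS_gas = nR ln(V₂/V₁) = 2.8 × 8.314 × ln(55.6/16.1) = 28.9 J/K.
The insulated surroundings exchange no heat, so ΔS_surr = 0 and ΔS_universe = ΔS_gas.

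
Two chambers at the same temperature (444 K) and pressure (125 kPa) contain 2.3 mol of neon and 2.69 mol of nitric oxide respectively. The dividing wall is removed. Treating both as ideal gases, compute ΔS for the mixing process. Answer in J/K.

Mole fractions: x_A = 2.3/4.99 = 0.461, x_B = 0.539.
ΔS_mix = −R(n_A ln x_A + n_B ln x_B) = −8.314 × (2.3 ln 0.461 + 2.69 ln 0.539) = 28.6 J/K.

ΔS_mix = 28.6 J/K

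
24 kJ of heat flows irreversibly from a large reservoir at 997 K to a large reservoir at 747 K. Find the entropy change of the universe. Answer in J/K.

ΔS_hot = −Q/T_H = −24000/997 = -24.07 J/K and ΔS_cold = +Q/T_C = 24000/747 = 32.13 J/K.
ΔS_total = -24.07 + 32.13 = 8.06 J/K, positive as the second law requires.

ΔS_total = 8.06 J/K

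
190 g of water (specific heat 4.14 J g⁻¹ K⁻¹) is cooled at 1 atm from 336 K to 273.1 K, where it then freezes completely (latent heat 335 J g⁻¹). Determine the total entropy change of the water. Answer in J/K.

Cooling step: ΔS₁ = m c ln(T_tr/T_i) = 190 × 4.14 × ln(273.1/336) = -163 J/K.
Phase change: ΔS₂ = −mL/T_tr = −190 × 335 / 273.1 = -233.1 J/K.
ΔS_total = (-163) + (-233.1) = -396 J/K.

ΔS = -396 J/K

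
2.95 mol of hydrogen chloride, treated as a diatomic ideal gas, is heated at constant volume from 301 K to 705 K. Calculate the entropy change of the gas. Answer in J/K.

ΔS = 52.2 J/K

At constant volume, ΔS = nC_V ln(T₂/T₁) with C_V = 5R/2 = 20.79 J mol⁻¹ K⁻¹.
ΔS = 2.95 × 20.79 × ln(705/301) = 52.2 J/K.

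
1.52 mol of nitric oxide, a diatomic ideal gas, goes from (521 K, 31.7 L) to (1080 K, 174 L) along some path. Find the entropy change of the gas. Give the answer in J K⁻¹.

Entropy is a state function: ΔS = nC_V ln(T₂/T₁) + nR ln(V₂/V₁), with C_V = 5R/2 = 20.79 J mol⁻¹ K⁻¹ for a diatomic ideal gas.
ΔS = 1.52 × [20.79 × ln(1080/521) + 8.314 × ln(174/31.7)] = 44.5 J/K.

ΔS = 44.5 J/K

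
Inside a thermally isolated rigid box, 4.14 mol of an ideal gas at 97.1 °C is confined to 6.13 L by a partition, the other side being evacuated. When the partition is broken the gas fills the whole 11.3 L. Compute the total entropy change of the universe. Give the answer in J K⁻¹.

ΔS_universe = 21.1 J/K

For an ideal gas in free expansion Q = 0 and W = 0, so T is unchanged.
Entropy is a state function; using a reversible isothermal path, ΔS_gas = nR ln(V₂/V₁) = 4.14 × 8.314 × ln(11.3/6.13) = 21.1 J/K.
The insulated surroundings exchange no heat, so ΔS_surr = 0 and ΔS_universe = ΔS_gas.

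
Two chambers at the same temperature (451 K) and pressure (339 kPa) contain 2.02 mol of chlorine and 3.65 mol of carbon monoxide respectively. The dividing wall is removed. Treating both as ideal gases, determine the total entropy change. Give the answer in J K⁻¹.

ΔS_mix = 30.7 J/K

Mole fractions: x_A = 2.02/5.67 = 0.356, x_B = 0.644.
ΔS_mix = −R(n_A ln x_A + n_B ln x_B) = −8.314 × (2.02 ln 0.356 + 3.65 ln 0.644) = 30.7 J/K.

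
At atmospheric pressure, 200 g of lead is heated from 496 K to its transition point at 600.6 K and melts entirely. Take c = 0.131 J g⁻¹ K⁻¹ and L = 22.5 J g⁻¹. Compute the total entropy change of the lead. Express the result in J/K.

Warming step: ΔS₁ = m c ln(T_tr/T_i) = 200 × 0.131 × ln(600.6/496) = 5.013 J/K.
Phase change: ΔS₂ = +mL/T_tr = 200 × 22.5 / 600.6 = 7.493 J/K.
ΔS_total = (5.013) + (7.493) = 12.5 J/K.

ΔS = 12.5 J/K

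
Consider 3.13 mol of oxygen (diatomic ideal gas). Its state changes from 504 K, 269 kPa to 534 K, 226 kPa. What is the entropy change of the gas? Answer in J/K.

ΔS = 9.8 J/K

ΔS = nC_p ln(T₂/T₁) − nR ln(P₂/P₁), with C_p = 7R/2 = 29.1 J mol⁻¹ K⁻¹ for a diatomic ideal gas.
ΔS = 3.13 × [29.1 × ln(534/504) − 8.314 × ln(226/269)] = 9.8 J/K.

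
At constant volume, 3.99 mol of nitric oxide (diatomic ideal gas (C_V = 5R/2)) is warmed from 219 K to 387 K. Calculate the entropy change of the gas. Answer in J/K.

At constant volume, ΔS = nC_V ln(T₂/T₁) with C_V = 5R/2 = 20.79 J mol⁻¹ K⁻¹.
ΔS = 3.99 × 20.79 × ln(387/219) = 47.2 J/K.

ΔS = 47.2 J/K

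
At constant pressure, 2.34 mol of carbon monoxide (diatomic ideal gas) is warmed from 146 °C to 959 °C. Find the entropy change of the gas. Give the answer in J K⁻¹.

In kelvin: T₁ = 419.15 K, T₂ = 1232.15 K. At constant pressure, ΔS = nC_p ln(T₂/T₁) with C_p = 7R/2 = 29.1 J mol⁻¹ K⁻¹.
ΔS = 2.34 × 29.1 × ln(1232.15/419.15) = 73.4 J/K.

ΔS = 73.4 J/K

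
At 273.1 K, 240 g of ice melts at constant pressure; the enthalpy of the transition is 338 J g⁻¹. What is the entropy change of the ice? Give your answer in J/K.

Heat absorbed by the substance: Q = mL = 240 × 338 = 81120 J.
At constant T, ΔS = Q_rev/T = 81120 / 273.1 = 297 J/K.

ΔS = 297 J/K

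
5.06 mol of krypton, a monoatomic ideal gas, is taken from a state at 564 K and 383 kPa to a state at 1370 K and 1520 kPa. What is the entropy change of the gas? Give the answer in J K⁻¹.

ΔS = 35.4 J/K

ΔS = nC_p ln(T₂/T₁) − nR ln(P₂/P₁), with C_p = 5R/2 = 20.79 J mol⁻¹ K⁻¹ for a monoatomic ideal gas.
ΔS = 5.06 × [20.79 × ln(1370/564) − 8.314 × ln(1520/383)] = 35.4 J/K.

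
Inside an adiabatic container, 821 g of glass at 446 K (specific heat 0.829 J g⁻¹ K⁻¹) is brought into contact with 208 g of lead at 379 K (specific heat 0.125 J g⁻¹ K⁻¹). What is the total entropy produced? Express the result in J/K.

Energy balance: T_f = (m₁c₁T₁ + m₂c₂T₂)/(m₁c₁ + m₂c₂) = 443.53 K.
ΔS₁ = m₁c₁ ln(T_f/T₁) = 680.609 × ln(443.53/446) = -3.7725 J/K.
ΔS₂ = m₂c₂ ln(T_f/T₂) = 26 × ln(443.53/379) = 4.0882 J/K.
ΔS_total = -3.7725 + 4.0882 = 0.316 J/K.

ΔS_total = 0.316 J/K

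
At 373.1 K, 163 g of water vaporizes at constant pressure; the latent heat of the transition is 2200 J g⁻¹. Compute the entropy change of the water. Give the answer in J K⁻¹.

ΔS = 961 J/K

Heat absorbed by the substance: Q = mL = 163 × 2200 = 358600 J.
At constant T, ΔS = Q_rev/T = 358600 / 373.1 = 961 J/K.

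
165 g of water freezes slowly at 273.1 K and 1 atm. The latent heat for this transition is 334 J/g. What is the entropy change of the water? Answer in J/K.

Heat released by the substance: Q = −mL = −165 × 334 = −55110 J.
At constant T, ΔS = Q_rev/T = −55110 / 273.1 = -202 J/K.

ΔS = -202 J/K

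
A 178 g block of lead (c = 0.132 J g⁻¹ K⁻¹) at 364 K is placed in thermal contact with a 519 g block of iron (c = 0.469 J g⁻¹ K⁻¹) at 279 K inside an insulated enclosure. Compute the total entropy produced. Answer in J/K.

ΔS_total = 0.815 J/K

Energy balance: T_f = (m₁c₁T₁ + m₂c₂T₂)/(m₁c₁ + m₂c₂) = 286.48 K.
ΔS₁ = m₁c₁ ln(T_f/T₁) = 23.496 × ln(286.48/364) = -5.627 J/K.
ΔS₂ = m₂c₂ ln(T_f/T₂) = 243.411 × ln(286.48/279) = 6.442 J/K.
ΔS_total = -5.627 + 6.442 = 0.815 J/K.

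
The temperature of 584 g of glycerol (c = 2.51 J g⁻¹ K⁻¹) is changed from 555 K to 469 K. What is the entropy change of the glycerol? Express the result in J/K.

ΔS = ∫dQ_rev/T = m c ln(T₂/T₁) = 584 × 2.51 × ln(469/555) = -247 J/K.

ΔS = -247 J/K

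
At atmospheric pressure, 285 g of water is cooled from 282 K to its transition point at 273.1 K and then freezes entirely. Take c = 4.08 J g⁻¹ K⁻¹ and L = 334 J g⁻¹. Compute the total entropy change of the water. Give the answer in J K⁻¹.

Cooling step: ΔS₁ = m c ln(T_tr/T_i) = 285 × 4.08 × ln(273.1/282) = -37.29 J/K.
Phase change: ΔS₂ = −mL/T_tr = −285 × 334 / 273.1 = -348.6 J/K.
ΔS_total = (-37.29) + (-348.6) = -386 J/K.

ΔS = -386 J/K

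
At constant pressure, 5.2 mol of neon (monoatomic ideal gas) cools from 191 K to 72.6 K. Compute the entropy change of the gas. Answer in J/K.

At constant pressure, ΔS = nC_p ln(T₂/T₁) with C_p = 5R/2 = 20.79 J mol⁻¹ K⁻¹.
ΔS = 5.2 × 20.79 × ln(72.6/191) = -105 J/K.

ΔS = -105 J/K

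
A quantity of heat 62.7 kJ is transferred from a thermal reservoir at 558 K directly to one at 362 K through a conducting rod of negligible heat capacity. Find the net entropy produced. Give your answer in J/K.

ΔS_hot = −Q/T_H = −62700/558 = -112.4 J/K and ΔS_cold = +Q/T_C = 62700/362 = 173.2 J/K.
ΔS_total = -112.4 + 173.2 = 60.8 J/K, positive as the second law requires.

ΔS_total = 60.8 J/K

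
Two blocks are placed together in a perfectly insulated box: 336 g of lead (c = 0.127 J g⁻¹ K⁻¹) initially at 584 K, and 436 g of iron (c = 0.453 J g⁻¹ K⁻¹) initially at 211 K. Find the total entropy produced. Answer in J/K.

ΔS_total = 22.2 J/K

Energy balance: T_f = (m₁c₁T₁ + m₂c₂T₂)/(m₁c₁ + m₂c₂) = 277.27 K.
ΔS₁ = m₁c₁ ln(T_f/T₁) = 42.672 × ln(277.27/584) = -31.79 J/K.
ΔS₂ = m₂c₂ ln(T_f/T₂) = 197.508 × ln(277.27/211) = 53.95 J/K.
ΔS_total = -31.79 + 53.95 = 22.2 J/K.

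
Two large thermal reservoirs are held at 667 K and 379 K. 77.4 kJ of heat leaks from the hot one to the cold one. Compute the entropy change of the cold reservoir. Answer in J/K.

The cold reservoir gains heat Q, so ΔS_cold = +Q/T_C = 77400/379 = 204 J/K.

ΔS_cold = 204 J/K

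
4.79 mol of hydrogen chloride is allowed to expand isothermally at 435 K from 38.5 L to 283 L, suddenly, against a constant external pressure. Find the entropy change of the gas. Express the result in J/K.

Entropy is a state function, so ΔS_gas depends only on the end states.
For an isothermal ideal gas ΔS_gas = nR ln(V₂/V₁) = 4.79 × 8.314 × ln(283/38.5) = 79.4 J/K.

ΔS_gas = 79.4 J/K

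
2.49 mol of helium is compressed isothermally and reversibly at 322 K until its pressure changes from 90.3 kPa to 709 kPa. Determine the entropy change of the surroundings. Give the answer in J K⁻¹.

ΔS_surr = 42.7 J/K

For an isothermal ideal gas ΔS_gas = nR ln(P₁/P₂) = 2.49 × 8.314 × ln(90.3/709) = -42.7 J/K.
The process is reversible, so ΔS_surr = −ΔS_gas = 42.7 J/K and ΔS_universe = 0.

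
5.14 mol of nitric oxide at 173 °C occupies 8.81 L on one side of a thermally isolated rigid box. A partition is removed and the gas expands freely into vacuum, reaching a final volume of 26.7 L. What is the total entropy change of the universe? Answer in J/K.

ΔS_universe = 47.4 J/K

For an ideal gas in free expansion Q = 0 and W = 0, so T is unchanged.
Entropy is a state function; using a reversible isothermal path, ΔS_gas = nR ln(V₂/V₁) = 5.14 × 8.314 × ln(26.7/8.81) = 47.4 J/K.
The insulated surroundings exchange no heat, so ΔS_surr = 0 and ΔS_universe = ΔS_gas.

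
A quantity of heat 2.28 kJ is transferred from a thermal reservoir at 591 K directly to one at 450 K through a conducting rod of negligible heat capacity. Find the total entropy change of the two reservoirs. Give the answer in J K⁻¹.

ΔS_total = 1.21 J/K

ΔS_hot = −Q/T_H = −2280/591 = -3.858 J/K and ΔS_cold = +Q/T_C = 2280/450 = 5.067 J/K.
ΔS_total = -3.858 + 5.067 = 1.21 J/K, positive as the second law requires.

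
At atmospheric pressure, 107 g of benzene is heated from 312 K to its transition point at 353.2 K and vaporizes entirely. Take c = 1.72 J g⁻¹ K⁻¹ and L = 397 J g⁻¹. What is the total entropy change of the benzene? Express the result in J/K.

ΔS = 143 J/K

Warming step: ΔS₁ = m c ln(T_tr/T_i) = 107 × 1.72 × ln(353.2/312) = 22.83 J/K.
Phase change: ΔS₂ = +mL/T_tr = 107 × 397 / 353.2 = 120.3 J/K.
ΔS_total = (22.83) + (120.3) = 143 J/K.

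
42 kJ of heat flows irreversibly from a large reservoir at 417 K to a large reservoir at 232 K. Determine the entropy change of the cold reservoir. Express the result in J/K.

ΔS_cold = 181 J/K

The cold reservoir gains heat Q, so ΔS_cold = +Q/T_C = 42000/232 = 181 J/K.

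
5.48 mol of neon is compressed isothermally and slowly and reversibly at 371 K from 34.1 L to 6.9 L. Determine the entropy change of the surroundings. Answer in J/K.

ΔS_surr = 72.8 J/K

For an isothermal ideal gas ΔS_gas = nR ln(V₂/V₁) = 5.48 × 8.314 × ln(6.9/34.1) = -72.8 J/K.
The process is reversible, so ΔS_surr = −ΔS_gas = 72.8 J/K and ΔS_universe = 0.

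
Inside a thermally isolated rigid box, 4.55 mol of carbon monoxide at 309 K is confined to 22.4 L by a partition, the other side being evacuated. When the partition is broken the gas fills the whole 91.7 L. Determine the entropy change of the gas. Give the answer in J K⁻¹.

ΔS_gas = 53.3 J/K

For an ideal gas in free expansion Q = 0 and W = 0, so T is unchanged.
Entropy is a state function; using a reversible isothermal path, ΔS_gas = nR ln(V₂/V₁) = 4.55 × 8.314 × ln(91.7/22.4) = 53.3 J/K.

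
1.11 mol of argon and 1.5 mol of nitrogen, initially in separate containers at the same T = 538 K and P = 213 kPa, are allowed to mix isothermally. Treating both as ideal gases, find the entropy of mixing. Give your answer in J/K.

ΔS_mix = 14.8 J/K

Mole fractions: x_A = 1.11/2.61 = 0.425, x_B = 0.575.
ΔS_mix = −R(n_A ln x_A + n_B ln x_B) = −8.314 × (1.11 ln 0.425 + 1.5 ln 0.575) = 14.8 J/K.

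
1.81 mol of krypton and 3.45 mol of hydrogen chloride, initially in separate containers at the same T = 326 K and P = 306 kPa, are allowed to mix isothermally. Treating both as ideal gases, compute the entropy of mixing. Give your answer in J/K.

Mole fractions: x_A = 1.81/5.26 = 0.344, x_B = 0.656.
ΔS_mix = −R(n_A ln x_A + n_B ln x_B) = −8.314 × (1.81 ln 0.344 + 3.45 ln 0.656) = 28.2 J/K.

ΔS_mix = 28.2 J/K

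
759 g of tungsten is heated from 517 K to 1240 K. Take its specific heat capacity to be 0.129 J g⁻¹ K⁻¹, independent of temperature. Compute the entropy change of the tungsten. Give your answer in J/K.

ΔS = ∫dQ_rev/T = m c ln(T₂/T₁) = 759 × 0.129 × ln(1240/517) = 85.7 J/K.

ΔS = 85.7 J/K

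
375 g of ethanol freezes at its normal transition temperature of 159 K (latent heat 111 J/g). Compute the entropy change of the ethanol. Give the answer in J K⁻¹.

ΔS = -262 J/K

Heat released by the substance: Q = −mL = −375 × 111 = −41625 J.
At constant T, ΔS = Q_rev/T = −41625 / 159 = -262 J/K.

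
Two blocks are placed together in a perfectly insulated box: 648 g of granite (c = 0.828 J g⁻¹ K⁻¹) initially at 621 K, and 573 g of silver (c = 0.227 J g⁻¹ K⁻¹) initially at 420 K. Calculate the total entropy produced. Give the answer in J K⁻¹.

Energy balance: T_f = (m₁c₁T₁ + m₂c₂T₂)/(m₁c₁ + m₂c₂) = 581.78 K.
ΔS₁ = m₁c₁ ln(T_f/T₁) = 536.544 × ln(581.78/621) = -35 J/K.
ΔS₂ = m₂c₂ ln(T_f/T₂) = 130.071 × ln(581.78/420) = 42.38 J/K.
ΔS_total = -35 + 42.38 = 7.38 J/K.

ΔS_total = 7.38 J/K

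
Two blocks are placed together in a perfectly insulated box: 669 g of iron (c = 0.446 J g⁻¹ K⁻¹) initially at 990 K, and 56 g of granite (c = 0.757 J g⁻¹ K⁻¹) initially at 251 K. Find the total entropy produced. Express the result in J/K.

ΔS_total = 25 J/K

Energy balance: T_f = (m₁c₁T₁ + m₂c₂T₂)/(m₁c₁ + m₂c₂) = 898.07 K.
ΔS₁ = m₁c₁ ln(T_f/T₁) = 298.374 × ln(898.07/990) = -29.08 J/K.
ΔS₂ = m₂c₂ ln(T_f/T₂) = 42.392 × ln(898.07/251) = 54.04 J/K.
ΔS_total = -29.08 + 54.04 = 25 J/K.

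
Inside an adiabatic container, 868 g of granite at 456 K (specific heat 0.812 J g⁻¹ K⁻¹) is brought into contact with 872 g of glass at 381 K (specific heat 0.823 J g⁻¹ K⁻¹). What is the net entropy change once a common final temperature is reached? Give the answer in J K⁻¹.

Energy balance: T_f = (m₁c₁T₁ + m₂c₂T₂)/(m₁c₁ + m₂c₂) = 418.16 K.
ΔS₁ = m₁c₁ ln(T_f/T₁) = 704.816 × ln(418.16/456) = -61.05 J/K.
ΔS₂ = m₂c₂ ln(T_f/T₂) = 717.656 × ln(418.16/381) = 66.79 J/K.
ΔS_total = -61.05 + 66.79 = 5.74 J/K.

ΔS_total = 5.74 J/K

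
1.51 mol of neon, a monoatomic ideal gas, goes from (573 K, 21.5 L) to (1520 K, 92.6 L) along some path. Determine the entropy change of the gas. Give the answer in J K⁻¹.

ΔS = 36.7 J/K

Entropy is a state function: ΔS = nC_V ln(T₂/T₁) + nR ln(V₂/V₁), with C_V = 3R/2 = 12.47 J mol⁻¹ K⁻¹ for a monoatomic ideal gas.
ΔS = 1.51 × [12.47 × ln(1520/573) + 8.314 × ln(92.6/21.5)] = 36.7 J/K.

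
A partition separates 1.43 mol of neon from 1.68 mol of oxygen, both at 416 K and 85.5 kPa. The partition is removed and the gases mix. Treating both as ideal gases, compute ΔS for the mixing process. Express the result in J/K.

ΔS_mix = 17.8 J/K

Mole fractions: x_A = 1.43/3.11 = 0.46, x_B = 0.54.
ΔS_mix = −R(n_A ln x_A + n_B ln x_B) = −8.314 × (1.43 ln 0.46 + 1.68 ln 0.54) = 17.8 J/K.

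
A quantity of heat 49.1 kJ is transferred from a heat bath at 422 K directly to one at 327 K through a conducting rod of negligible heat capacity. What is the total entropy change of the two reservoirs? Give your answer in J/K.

ΔS_hot = −Q/T_H = −49100/422 = -116.4 J/K and ΔS_cold = +Q/T_C = 49100/327 = 150.2 J/K.
ΔS_total = -116.4 + 150.2 = 33.8 J/K, positive as the second law requires.

ΔS_total = 33.8 J/K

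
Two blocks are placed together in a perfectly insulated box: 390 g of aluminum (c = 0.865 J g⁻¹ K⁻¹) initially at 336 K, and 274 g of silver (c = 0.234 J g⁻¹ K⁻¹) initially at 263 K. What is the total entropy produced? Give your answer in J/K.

ΔS_total = 1.53 J/K

Energy balance: T_f = (m₁c₁T₁ + m₂c₂T₂)/(m₁c₁ + m₂c₂) = 324.34 K.
ΔS₁ = m₁c₁ ln(T_f/T₁) = 337.35 × ln(324.34/336) = -11.91 J/K.
ΔS₂ = m₂c₂ ln(T_f/T₂) = 64.116 × ln(324.34/263) = 13.44 J/K.
ΔS_total = -11.91 + 13.44 = 1.53 J/K.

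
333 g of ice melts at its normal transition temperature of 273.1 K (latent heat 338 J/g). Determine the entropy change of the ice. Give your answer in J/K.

ΔS = 412 J/K

Heat absorbed by the substance: Q = mL = 333 × 338 = 112554 J.
At constant T, ΔS = Q_rev/T = 112554 / 273.1 = 412 J/K.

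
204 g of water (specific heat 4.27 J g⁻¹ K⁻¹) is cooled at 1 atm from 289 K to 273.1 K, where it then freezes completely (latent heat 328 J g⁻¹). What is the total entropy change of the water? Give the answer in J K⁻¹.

ΔS = -294 J/K

Cooling step: ΔS₁ = m c ln(T_tr/T_i) = 204 × 4.27 × ln(273.1/289) = -49.29 J/K.
Phase change: ΔS₂ = −mL/T_tr = −204 × 328 / 273.1 = -245 J/K.
ΔS_total = (-49.29) + (-245) = -294 J/K.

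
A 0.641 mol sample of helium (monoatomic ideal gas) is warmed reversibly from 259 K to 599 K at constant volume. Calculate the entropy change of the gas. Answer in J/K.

At constant volume, ΔS = nC_V ln(T₂/T₁) with C_V = 3R/2 = 12.47 J mol⁻¹ K⁻¹.
ΔS = 0.641 × 12.47 × ln(599/259) = 6.7 J/K.

ΔS = 6.7 J/K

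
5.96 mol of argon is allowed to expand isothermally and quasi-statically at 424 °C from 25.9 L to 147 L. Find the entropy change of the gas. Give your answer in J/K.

For an isothermal ideal gas ΔS_gas = nR ln(V₂/V₁) = 5.96 × 8.314 × ln(147/25.9) = 86 J/K.

ΔS_gas = 86 J/K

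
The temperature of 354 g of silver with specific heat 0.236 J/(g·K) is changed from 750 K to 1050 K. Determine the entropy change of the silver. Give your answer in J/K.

ΔS = ∫dQ_rev/T = m c ln(T₂/T₁) = 354 × 0.236 × ln(1050/750) = 28.1 J/K.

ΔS = 28.1 J/K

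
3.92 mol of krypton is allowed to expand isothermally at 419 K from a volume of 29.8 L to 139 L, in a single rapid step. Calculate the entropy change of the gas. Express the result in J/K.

ΔS_gas = 50.2 J/K

Entropy is a state function, so ΔS_gas depends only on the end states.
For an isothermal ideal gas ΔS_gas = nR ln(V₂/V₁) = 3.92 × 8.314 × ln(139/29.8) = 50.2 J/K.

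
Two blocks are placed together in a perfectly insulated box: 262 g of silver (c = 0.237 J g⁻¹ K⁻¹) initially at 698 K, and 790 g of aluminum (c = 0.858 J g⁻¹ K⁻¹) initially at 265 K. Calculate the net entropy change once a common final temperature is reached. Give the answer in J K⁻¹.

ΔS_total = 34.9 J/K

Energy balance: T_f = (m₁c₁T₁ + m₂c₂T₂)/(m₁c₁ + m₂c₂) = 301.34 K.
ΔS₁ = m₁c₁ ln(T_f/T₁) = 62.094 × ln(301.34/698) = -52.16 J/K.
ΔS₂ = m₂c₂ ln(T_f/T₂) = 677.82 × ln(301.34/265) = 87.1 J/K.
ΔS_total = -52.16 + 87.1 = 34.9 J/K.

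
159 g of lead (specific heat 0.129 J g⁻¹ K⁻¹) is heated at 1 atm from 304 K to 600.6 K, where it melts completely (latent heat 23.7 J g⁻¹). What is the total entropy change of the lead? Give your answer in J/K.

ΔS = 20.2 J/K

Warming step: ΔS₁ = m c ln(T_tr/T_i) = 159 × 0.129 × ln(600.6/304) = 13.97 J/K.
Phase change: ΔS₂ = +mL/T_tr = 159 × 23.7 / 600.6 = 6.274 J/K.
ΔS_total = (13.97) + (6.274) = 20.2 J/K.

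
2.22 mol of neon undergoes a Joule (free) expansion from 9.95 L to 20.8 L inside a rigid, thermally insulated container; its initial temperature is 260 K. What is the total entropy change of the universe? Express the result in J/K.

ΔS_universe = 13.6 J/K

For an ideal gas in free expansion Q = 0 and W = 0, so T is unchanged.
Entropy is a state function; using a reversible isothermal path, ΔS_gas = nR ln(V₂/V₁) = 2.22 × 8.314 × ln(20.8/9.95) = 13.6 J/K.
The insulated surroundings exchange no heat, so ΔS_surr = 0 and ΔS_universe = ΔS_gas.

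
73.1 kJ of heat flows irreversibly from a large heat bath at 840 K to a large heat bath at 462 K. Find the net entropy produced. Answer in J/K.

ΔS_hot = −Q/T_H = −73100/840 = -87.02 J/K and ΔS_cold = +Q/T_C = 73100/462 = 158.2 J/K.
ΔS_total = -87.02 + 158.2 = 71.2 J/K, positive as the second law requires.

ΔS_total = 71.2 J/K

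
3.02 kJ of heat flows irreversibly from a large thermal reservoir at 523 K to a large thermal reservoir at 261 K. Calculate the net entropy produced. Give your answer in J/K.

ΔS_total = 5.8 J/K

ΔS_hot = −Q/T_H = −3020/523 = -5.774 J/K and ΔS_cold = +Q/T_C = 3020/261 = 11.57 J/K.
ΔS_total = -5.774 + 11.57 = 5.8 J/K, positive as the second law requires.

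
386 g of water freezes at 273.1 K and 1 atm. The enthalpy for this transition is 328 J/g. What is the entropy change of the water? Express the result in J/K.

ΔS = -464 J/K

Heat released by the substance: Q = −mL = −386 × 328 = −126608 J.
At constant T, ΔS = Q_rev/T = −126608 / 273.1 = -464 J/K.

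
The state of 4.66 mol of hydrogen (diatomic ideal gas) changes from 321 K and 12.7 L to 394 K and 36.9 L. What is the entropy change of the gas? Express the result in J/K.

ΔS = 61.2 J/K

Entropy is a state function: ΔS = nC_V ln(T₂/T₁) + nR ln(V₂/V₁), with C_V = 5R/2 = 20.79 J mol⁻¹ K⁻¹ for a diatomic ideal gas.
ΔS = 4.66 × [20.79 × ln(394/321) + 8.314 × ln(36.9/12.7)] = 61.2 J/K.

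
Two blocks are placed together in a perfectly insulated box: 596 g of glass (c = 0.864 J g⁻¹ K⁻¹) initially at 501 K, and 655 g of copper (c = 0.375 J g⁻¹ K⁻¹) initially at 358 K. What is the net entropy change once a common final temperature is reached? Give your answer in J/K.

Energy balance: T_f = (m₁c₁T₁ + m₂c₂T₂)/(m₁c₁ + m₂c₂) = 454.82 K.
ΔS₁ = m₁c₁ ln(T_f/T₁) = 514.944 × ln(454.82/501) = -49.8 J/K.
ΔS₂ = m₂c₂ ln(T_f/T₂) = 245.625 × ln(454.82/358) = 58.79 J/K.
ΔS_total = -49.8 + 58.79 = 8.99 J/K.

ΔS_total = 8.99 J/K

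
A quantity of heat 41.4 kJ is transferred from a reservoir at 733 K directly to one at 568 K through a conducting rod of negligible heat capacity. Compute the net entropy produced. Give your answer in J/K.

ΔS_total = 16.4 J/K

ΔS_hot = −Q/T_H = −41400/733 = -56.48 J/K and ΔS_cold = +Q/T_C = 41400/568 = 72.89 J/K.
ΔS_total = -56.48 + 72.89 = 16.4 J/K, positive as the second law requires.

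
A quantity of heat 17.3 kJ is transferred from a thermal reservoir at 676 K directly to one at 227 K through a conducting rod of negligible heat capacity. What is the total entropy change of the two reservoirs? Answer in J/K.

ΔS_total = 50.6 J/K

ΔS_hot = −Q/T_H = −17300/676 = -25.59 J/K and ΔS_cold = +Q/T_C = 17300/227 = 76.21 J/K.
ΔS_total = -25.59 + 76.21 = 50.6 J/K, positive as the second law requires.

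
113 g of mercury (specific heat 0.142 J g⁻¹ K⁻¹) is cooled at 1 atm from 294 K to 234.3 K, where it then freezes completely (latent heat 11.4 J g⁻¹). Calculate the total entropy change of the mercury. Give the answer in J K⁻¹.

Cooling step: ΔS₁ = m c ln(T_tr/T_i) = 113 × 0.142 × ln(234.3/294) = -3.642 J/K.
Phase change: ΔS₂ = −mL/T_tr = −113 × 11.4 / 234.3 = -5.498 J/K.
ΔS_total = (-3.642) + (-5.498) = -9.14 J/K.

ΔS = -9.14 J/K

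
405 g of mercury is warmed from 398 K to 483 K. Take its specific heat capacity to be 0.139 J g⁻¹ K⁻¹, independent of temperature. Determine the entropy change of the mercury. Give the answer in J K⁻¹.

ΔS = 10.9 J/K

ΔS = ∫dQ_rev/T = m c ln(T₂/T₁) = 405 × 0.139 × ln(483/398) = 10.9 J/K.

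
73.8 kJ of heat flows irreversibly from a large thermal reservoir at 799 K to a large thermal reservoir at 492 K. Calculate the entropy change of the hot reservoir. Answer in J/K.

ΔS_hot = -92.4 J/K

The hot reservoir loses heat Q, so ΔS_hot = −Q/T_H = −73800/799 = -92.4 J/K.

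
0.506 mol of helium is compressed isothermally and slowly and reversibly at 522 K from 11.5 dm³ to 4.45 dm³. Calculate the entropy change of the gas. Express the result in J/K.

For an isothermal ideal gas ΔS_gas = nR ln(V₂/V₁) = 0.506 × 8.314 × ln(4.45/11.5) = -3.99 J/K.

ΔS_gas = -3.99 J/K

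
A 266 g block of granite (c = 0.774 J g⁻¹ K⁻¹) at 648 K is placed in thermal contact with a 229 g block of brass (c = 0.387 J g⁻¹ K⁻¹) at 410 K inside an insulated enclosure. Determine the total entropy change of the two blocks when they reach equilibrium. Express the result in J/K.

ΔS_total = 6.07 J/K

Energy balance: T_f = (m₁c₁T₁ + m₂c₂T₂)/(m₁c₁ + m₂c₂) = 576.38 K.
ΔS₁ = m₁c₁ ln(T_f/T₁) = 205.884 × ln(576.38/648) = -24.113 J/K.
ΔS₂ = m₂c₂ ln(T_f/T₂) = 88.623 × ln(576.38/410) = 30.186 J/K.
ΔS_total = -24.113 + 30.186 = 6.07 J/K.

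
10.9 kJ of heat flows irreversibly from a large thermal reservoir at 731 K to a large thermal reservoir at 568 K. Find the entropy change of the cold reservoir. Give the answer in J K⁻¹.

ΔS_cold = 19.2 J/K

The cold reservoir gains heat Q, so ΔS_cold = +Q/T_C = 10900/568 = 19.2 J/K.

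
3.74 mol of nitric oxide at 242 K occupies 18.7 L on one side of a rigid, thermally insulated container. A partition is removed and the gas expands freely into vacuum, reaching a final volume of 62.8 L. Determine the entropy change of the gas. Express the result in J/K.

ΔS_gas = 37.7 J/K

For an ideal gas in free expansion Q = 0 and W = 0, so T is unchanged.
Entropy is a state function; using a reversible isothermal path, ΔS_gas = nR ln(V₂/V₁) = 3.74 × 8.314 × ln(62.8/18.7) = 37.7 J/K.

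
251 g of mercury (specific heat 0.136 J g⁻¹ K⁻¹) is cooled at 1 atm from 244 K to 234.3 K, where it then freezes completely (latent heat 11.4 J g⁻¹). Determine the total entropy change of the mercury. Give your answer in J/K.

Cooling step: ΔS₁ = m c ln(T_tr/T_i) = 251 × 0.136 × ln(234.3/244) = -1.385 J/K.
Phase change: ΔS₂ = −mL/T_tr = −251 × 11.4 / 234.3 = -12.21 J/K.
ΔS_total = (-1.385) + (-12.21) = -13.6 J/K.

ΔS = -13.6 J/K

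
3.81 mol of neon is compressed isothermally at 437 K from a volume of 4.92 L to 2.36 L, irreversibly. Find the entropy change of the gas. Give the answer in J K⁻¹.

Entropy is a state function, so ΔS_gas depends only on the end states.
For an isothermal ideal gas ΔS_gas = nR ln(V₂/V₁) = 3.81 × 8.314 × ln(2.36/4.92) = -23.3 J/K.

ΔS_gas = -23.3 J/K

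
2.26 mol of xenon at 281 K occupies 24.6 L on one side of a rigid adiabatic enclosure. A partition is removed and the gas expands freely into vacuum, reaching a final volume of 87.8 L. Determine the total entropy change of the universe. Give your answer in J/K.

ΔS_universe = 23.9 J/K

No heat is exchanged and no work is done, so the ideal-gas temperature stays constant.
Entropy is a state function; using a reversible isothermal path, ΔS_gas = nR ln(V₂/V₁) = 2.26 × 8.314 × ln(87.8/24.6) = 23.9 J/K.
The insulated surroundings exchange no heat, so ΔS_surr = 0 and ΔS_universe = ΔS_gas.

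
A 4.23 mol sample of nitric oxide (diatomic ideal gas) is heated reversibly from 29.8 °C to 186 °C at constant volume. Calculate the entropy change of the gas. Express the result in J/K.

In kelvin: T₁ = 302.95 K, T₂ = 459.15 K. At constant volume, ΔS = nC_V ln(T₂/T₁) with C_V = 5R/2 = 20.79 J mol⁻¹ K⁻¹.
ΔS = 4.23 × 20.79 × ln(459.15/302.95) = 36.6 J/K.

ΔS = 36.6 J/K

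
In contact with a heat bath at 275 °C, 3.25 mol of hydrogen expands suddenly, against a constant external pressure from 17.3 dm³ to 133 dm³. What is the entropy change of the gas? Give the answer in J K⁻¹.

ΔS_gas = 55.1 J/K

Entropy is a state function, so ΔS_gas depends only on the end states.
For an isothermal ideal gas ΔS_gas = nR ln(V₂/V₁) = 3.25 × 8.314 × ln(133/17.3) = 55.1 J/K.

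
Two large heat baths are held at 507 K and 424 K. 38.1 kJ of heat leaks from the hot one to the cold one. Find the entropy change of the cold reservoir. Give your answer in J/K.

The cold reservoir gains heat Q, so ΔS_cold = +Q/T_C = 38100/424 = 89.9 J/K.

ΔS_cold = 89.9 J/K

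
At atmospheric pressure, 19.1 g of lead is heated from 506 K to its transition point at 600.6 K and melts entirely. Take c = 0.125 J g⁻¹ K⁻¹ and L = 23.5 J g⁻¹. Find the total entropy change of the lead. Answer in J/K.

Warming step: ΔS₁ = m c ln(T_tr/T_i) = 19.1 × 0.125 × ln(600.6/506) = 0.4092 J/K.
Phase change: ΔS₂ = +mL/T_tr = 19.1 × 23.5 / 600.6 = 0.7473 J/K.
ΔS_total = (0.4092) + (0.7473) = 1.16 J/K.

ΔS = 1.16 J/K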